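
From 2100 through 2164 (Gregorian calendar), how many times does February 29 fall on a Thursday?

Leap years in 2100–2164: 16 of them.
Feb 29 weekday advances by 5 (mod 7) from one leap year to the next four years later (or differs when a century non-leap intervenes).
Leap-day weekdays: 2104:Fri 2108:Wed 2112:Mon 2116:Sat 2120:Thu✓ 2124:Tue 2128:Sun 2132:Fri 2136:Wed 2140:Mon 2144:Sat 2148:Thu✓ 2152:Tue 2156:Sun 2160:Fri 2164:Wed
Thursday: 2120, 2148 → 2.

2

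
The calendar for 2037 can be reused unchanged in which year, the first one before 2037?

2026

Two years share a calendar iff Jan 1 falls on the same weekday and both are leap or both are common. 2037: Jan 1 is Thursday, common year.
2036: Jan 1 Tuesday, leap
2035: Jan 1 Monday, common
2034: Jan 1 Sunday, common
2033: Jan 1 Saturday, common
2032: Jan 1 Thursday, leap
2031: Jan 1 Wednesday, common
2030: Jan 1 Tuesday, common
2029: Jan 1 Monday, common
2028: Jan 1 Saturday, leap
2027: Jan 1 Friday, common
2026: Jan 1 Thursday, common
2026 matches on both conditions.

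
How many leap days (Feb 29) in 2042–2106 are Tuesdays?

Leap years in 2042–2106: 15 of them.
Feb 29 weekday advances by 5 (mod 7) from one leap year to the next four years later (or differs when a century non-leap intervenes).
Leap-day weekdays: 2044:Mon 2048:Sat 2052:Thu 2056:Tue✓ 2060:Sun 2064:Fri 2068:Wed 2072:Mon 2076:Sat 2080:Thu 2084:Tue✓ 2088:Sun 2092:Fri 2096:Wed 2104:Fri
Tuesday: 2056, 2084 → 2.

2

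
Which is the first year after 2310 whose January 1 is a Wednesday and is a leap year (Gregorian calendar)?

Jan 1 advances by 2 weekdays after a leap year and by 1 after a common year.
2310: Jan 1 is Saturday.
2311: Sunday
2312: Monday (leap)
2313: Wednesday
2314: Thursday
2315: Friday
2316: Saturday (leap)
2317: Monday
2318: Tuesday
2319: Wednesday
2320: Thursday (leap)
2321: Saturday
2322: Sunday
2323: Monday
2324: Tuesday (leap)
2325: Thursday
2326: Friday
2327: Saturday
2328: Sunday (leap)
2329: Tuesday
2330: Wednesday
2331: Thursday
2332: Friday (leap)
2333: Sunday
2334: Monday
2335: Tuesday
2336: Wednesday (leap)
2336 begins on a Wednesday and is a leap year.

2336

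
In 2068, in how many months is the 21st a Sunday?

Check the 21st of each month of 2068: Jan 21: Sat, Feb 21: Tue, Mar 21: Wed, Apr 21: Sat, May 21: Mon, Jun 21: Thu, Jul 21: Sat, Aug 21: Tue, Sep 21: Fri, Oct 21: Sun, Nov 21: Wed, Dec 21: Fri.
Sunday occurs in October — 1 month.

1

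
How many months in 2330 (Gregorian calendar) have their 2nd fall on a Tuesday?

2

Check the 2nd of each month of 2330: Jan 2: Thu, Feb 2: Sun, Mar 2: Sun, Apr 2: Wed, May 2: Fri, Jun 2: Mon, Jul 2: Wed, Aug 2: Sat, Sep 2: Tue, Oct 2: Thu, Nov 2: Sun, Dec 2: Tue.
Tuesday occurs in September, December — 2 months.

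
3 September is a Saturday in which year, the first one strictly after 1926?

1927

From one year to the next, a fixed date's weekday advances by 1, or by 2 when a Feb 29 lies between the two dates.
1926: September 3 is Friday.
1927: Saturday (+1)
3 September falls on a Saturday in 1927.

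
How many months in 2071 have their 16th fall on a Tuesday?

Check the 16th of each month of 2071: Jan 16: Fri, Feb 16: Mon, Mar 16: Mon, Apr 16: Thu, May 16: Sat, Jun 16: Tue, Jul 16: Thu, Aug 16: Sun, Sep 16: Wed, Oct 16: Fri, Nov 16: Mon, Dec 16: Wed.
Tuesday occurs in June — 1 month.

1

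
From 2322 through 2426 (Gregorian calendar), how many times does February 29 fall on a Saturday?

4

Leap years in 2322–2426: 26 of them.
Feb 29 weekday advances by 5 (mod 7) from one leap year to the next four years later (or differs when a century non-leap intervenes).
Leap-day weekdays: 2324:Fri 2328:Wed 2332:Mon 2336:Sat✓ 2340:Thu 2344:Tue 2348:Sun 2352:Fri 2356:Wed 2360:Mon 2364:Sat✓ 2368:Thu 2372:Tue 2376:Sun 2380:Fri 2384:Wed 2388:Mon 2392:Sat✓ 2396:Thu 2400:Tue 2404:Sun 2408:Fri 2412:Wed 2416:Mon 2420:Sat✓ 2424:Thu
Saturday: 2336, 2364, 2392, 2420 → 4.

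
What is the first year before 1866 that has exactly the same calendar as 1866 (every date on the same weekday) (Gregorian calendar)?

Two years share a calendar iff Jan 1 falls on the same weekday and both are leap or both are common. 1866: Jan 1 is Monday, common year.
1865: Jan 1 Sunday, common
1864: Jan 1 Friday, leap
1863: Jan 1 Thursday, common
1862: Jan 1 Wednesday, common
1861: Jan 1 Tuesday, common
1860: Jan 1 Sunday, leap
1859: Jan 1 Saturday, common
1858: Jan 1 Friday, common
1857: Jan 1 Thursday, common
1856: Jan 1 Tuesday, leap
1855: Jan 1 Monday, common
1855 matches on both conditions.

1855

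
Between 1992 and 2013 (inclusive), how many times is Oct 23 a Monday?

Track Oct 23's weekday year by year (advancing +1, or +2 across a Feb 29):
  1992: Fri  1993: Sat (+1)  1994: Sun (+1)  1995: Mon (+1) ✓  1996: Wed (+2)
  1997: Thu (+1)  1998: Fri (+1)  1999: Sat (+1)  2000: Mon (+2) ✓  2001: Tue (+1)
  2002: Wed (+1)  2003: Thu (+1)  2004: Sat (+2)  2005: Sun (+1)  2006: Mon (+1) ✓
  2007: Tue (+1)  2008: Thu (+2)  2009: Fri (+1)  2010: Sat (+1)  2011: Sun (+1)
  2012: Tue (+2)  2013: Wed (+1)
Monday years: 1995, 2000, 2006 — 3 in total.

3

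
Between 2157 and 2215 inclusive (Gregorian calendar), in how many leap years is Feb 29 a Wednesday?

3

Leap years in 2157–2215: 13 of them.
Feb 29 weekday advances by 5 (mod 7) from one leap year to the next four years later (or differs when a century non-leap intervenes).
Leap-day weekdays: 2160:Fri 2164:Wed✓ 2168:Mon 2172:Sat 2176:Thu 2180:Tue 2184:Sun 2188:Fri 2192:Wed✓ 2196:Mon 2204:Wed✓ 2208:Mon 2212:Sat
Wednesday: 2164, 2192, 2204 → 3.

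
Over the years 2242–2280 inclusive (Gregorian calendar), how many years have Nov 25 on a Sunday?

5

Track Nov 25's weekday year by year (advancing +1, or +2 across a Feb 29):
  2242: Fri  2243: Sat (+1)  2244: Mon (+2)  2245: Tue (+1)  2246: Wed (+1)
  2247: Thu (+1)  2248: Sat (+2)  2249: Sun (+1) ✓  2250: Mon (+1)  2251: Tue (+1)
  2252: Thu (+2)  2253: Fri (+1)  2254: Sat (+1)  2255: Sun (+1) ✓  … (11 more years) …
  2267: Mon (+1)  2268: Wed (+2)  2269: Thu (+1)  2270: Fri (+1)  2271: Sat (+1)
  2272: Mon (+2)  2273: Tue (+1)  2274: Wed (+1)  2275: Thu (+1)  2276: Sat (+2)
  2277: Sun (+1) ✓  2278: Mon (+1)  2279: Tue (+1)  2280: Thu (+2)
Sunday years: 2249, 2255, 2260, 2266, 2277 — 5 in total.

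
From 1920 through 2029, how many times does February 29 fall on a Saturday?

Leap years in 1920–2029: 28 of them.
Feb 29 weekday advances by 5 (mod 7) from one leap year to the next four years later (or differs when a century non-leap intervenes).
Leap-day weekdays: 1920:Sun 1924:Fri 1928:Wed 1932:Mon 1936:Sat✓ 1940:Thu 1944:Tue 1948:Sun 1952:Fri 1956:Wed 1960:Mon 1964:Sat✓ 1968:Thu 1972:Tue 1976:Sun 1980:Fri 1984:Wed 1988:Mon 1992:Sat✓ 1996:Thu 2000:Tue 2004:Sun 2008:Fri 2012:Wed 2016:Mon 2020:Sat✓ 2024:Thu 2028:Tue
Saturday: 1936, 1964, 1992, 2020 → 4.

4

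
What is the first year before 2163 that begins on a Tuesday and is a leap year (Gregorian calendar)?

2160

Jan 1 advances by 2 weekdays after a leap year and by 1 after a common year.
2163: Jan 1 is Saturday.
2162: Friday
2161: Thursday
2160: Tuesday (leap)
2160 begins on a Tuesday and is a leap year.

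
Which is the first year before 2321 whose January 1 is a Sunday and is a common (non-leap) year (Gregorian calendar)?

2311

Jan 1 advances by 2 weekdays after a leap year and by 1 after a common year.
2321: Jan 1 is Saturday.
2320: Thursday (leap)
2319: Wednesday
2318: Tuesday
2317: Monday
2316: Saturday (leap)
2315: Friday
2314: Thursday
2313: Wednesday
2312: Monday (leap)
2311: Sunday
2311 begins on a Sunday and is a common year.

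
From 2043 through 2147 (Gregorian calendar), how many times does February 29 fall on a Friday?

4

Leap years in 2043–2147: 25 of them.
Feb 29 weekday advances by 5 (mod 7) from one leap year to the next four years later (or differs when a century non-leap intervenes).
Leap-day weekdays: 2044:Mon 2048:Sat 2052:Thu 2056:Tue 2060:Sun 2064:Fri✓ 2068:Wed 2072:Mon 2076:Sat 2080:Thu 2084:Tue 2088:Sun 2092:Fri✓ 2096:Wed 2104:Fri✓ 2108:Wed 2112:Mon 2116:Sat 2120:Thu 2124:Tue 2128:Sun 2132:Fri✓ 2136:Wed 2140:Mon 2144:Sat
Friday: 2064, 2092, 2104, 2132 → 4.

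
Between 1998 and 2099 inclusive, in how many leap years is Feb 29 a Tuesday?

4

Leap years in 1998–2099: 25 of them.
Feb 29 weekday advances by 5 (mod 7) from one leap year to the next four years later (or differs when a century non-leap intervenes).
Leap-day weekdays: 2000:Tue✓ 2004:Sun 2008:Fri 2012:Wed 2016:Mon 2020:Sat 2024:Thu 2028:Tue✓ 2032:Sun 2036:Fri 2040:Wed 2044:Mon 2048:Sat 2052:Thu 2056:Tue✓ 2060:Sun 2064:Fri 2068:Wed 2072:Mon 2076:Sat 2080:Thu 2084:Tue✓ 2088:Sun 2092:Fri 2096:Wed
Tuesday: 2000, 2028, 2056, 2084 → 4.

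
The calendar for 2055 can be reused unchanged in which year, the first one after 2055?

2066

Two years share a calendar iff Jan 1 falls on the same weekday and both are leap or both are common. 2055: Jan 1 is Friday, common year.
2056: Jan 1 Saturday, leap
2057: Jan 1 Monday, common
2058: Jan 1 Tuesday, common
2059: Jan 1 Wednesday, common
2060: Jan 1 Thursday, leap
2061: Jan 1 Saturday, common
2062: Jan 1 Sunday, common
2063: Jan 1 Monday, common
2064: Jan 1 Tuesday, leap
2065: Jan 1 Thursday, common
2066: Jan 1 Friday, common
2066 matches on both conditions.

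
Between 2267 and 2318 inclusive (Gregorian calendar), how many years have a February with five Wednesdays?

February has 28 days (29 in leap years); it has five Wednesdays when Wednesday falls among the first (month-length − 28) days — i.e. when February 1 is Wednesday in a leap year (never in a common year).
February 1 by year: 2267:Fri 2268:Sat 2269:Mon 2270:Tue 2271:Wed 2272:Thu 2273:Sat 2274:Sun 2275:Mon 2276:Tue 2277:Thu 2278:Fri 2279:Sat 2280:Sun 2281:Tue …(22 more)… 2304:Mon 2305:Wed 2306:Thu 2307:Fri 2308:Sat 2309:Mon 2310:Tue 2311:Wed 2312:Thu 2313:Sat 2314:Sun 2315:Mon 2316:Tue 2317:Thu 2318:Fri
Years with five Wednesdays: 2288 → 1.

1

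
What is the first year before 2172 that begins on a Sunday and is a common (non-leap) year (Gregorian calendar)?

2169

Jan 1 advances by 2 weekdays after a leap year and by 1 after a common year.
2172: Jan 1 is Wednesday (leap).
2171: Tuesday
2170: Monday
2169: Sunday
2169 begins on a Sunday and is a common year.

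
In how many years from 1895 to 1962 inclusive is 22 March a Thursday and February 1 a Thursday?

Check each year's weekday for 22 March and February 1:
  1895: Fri/Fri  1896: Sun/Sat  1897: Mon/Mon  1898: Tue/Tue  1899: Wed/Wed  1900: Thu/Thu ✓  1901: Fri/Fri  1902: Sat/Sat  1903: Sun/Sun  1904: Tue/Mon  1905: Wed/Wed  1906: Thu/Thu ✓  1907: Fri/Fri  1908: Sun/Sat  …(40 more)…  1949: Tue/Tue  1950: Wed/Wed  1951: Thu/Thu ✓  1952: Sat/Fri  1953: Sun/Sun  1954: Mon/Mon  1955: Tue/Tue  1956: Thu/Wed  1957: Fri/Fri  1958: Sat/Sat  1959: Sun/Sun  1960: Tue/Mon  1961: Wed/Wed  1962: Thu/Thu ✓
Both conditions hold in: 1900, 1906, 1917, 1923, 1934, 1945, 1951, 1962 — 8.

8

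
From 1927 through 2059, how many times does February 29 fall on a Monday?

5

Leap years in 1927–2059: 33 of them.
Feb 29 weekday advances by 5 (mod 7) from one leap year to the next four years later (or differs when a century non-leap intervenes).
Leap-day weekdays: 1928:Wed 1932:Mon✓ 1936:Sat 1940:Thu 1944:Tue 1948:Sun 1952:Fri 1956:Wed 1960:Mon✓ 1964:Sat 1968:Thu 1972:Tue 1976:Sun …(7 more)… 2008:Fri 2012:Wed 2016:Mon✓ 2020:Sat 2024:Thu 2028:Tue 2032:Sun 2036:Fri 2040:Wed 2044:Mon✓ 2048:Sat 2052:Thu 2056:Tue
Monday: 1932, 1960, 1988, 2016, 2044 → 5.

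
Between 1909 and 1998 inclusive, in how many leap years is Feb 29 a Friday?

Leap years in 1909–1998: 22 of them.
Feb 29 weekday advances by 5 (mod 7) from one leap year to the next four years later (or differs when a century non-leap intervenes).
Leap-day weekdays: 1912:Thu 1916:Tue 1920:Sun 1924:Fri✓ 1928:Wed 1932:Mon 1936:Sat 1940:Thu 1944:Tue 1948:Sun 1952:Fri✓ 1956:Wed 1960:Mon 1964:Sat 1968:Thu 1972:Tue 1976:Sun 1980:Fri✓ 1984:Wed 1988:Mon 1992:Sat 1996:Thu
Friday: 1924, 1952, 1980 → 3.

3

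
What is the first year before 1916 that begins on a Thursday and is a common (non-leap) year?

Jan 1 advances by 2 weekdays after a leap year and by 1 after a common year.
1916: Jan 1 is Saturday (leap).
1915: Friday
1914: Thursday
1914 begins on a Thursday and is a common year.

1914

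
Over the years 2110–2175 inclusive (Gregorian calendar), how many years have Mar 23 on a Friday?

9

Track Mar 23's weekday year by year (advancing +1, or +2 across a Feb 29):
  2110: Sun  2111: Mon (+1)  2112: Wed (+2)  2113: Thu (+1)  2114: Fri (+1) ✓
  2115: Sat (+1)  2116: Mon (+2)  2117: Tue (+1)  2118: Wed (+1)  2119: Thu (+1)
  2120: Sat (+2)  2121: Sun (+1)  2122: Mon (+1)  2123: Tue (+1)  … (38 more years) …
  2162: Tue (+1)  2163: Wed (+1)  2164: Fri (+2) ✓  2165: Sat (+1)  2166: Sun (+1)
  2167: Mon (+1)  2168: Wed (+2)  2169: Thu (+1)  2170: Fri (+1) ✓  2171: Sat (+1)
  2172: Mon (+2)  2173: Tue (+1)  2174: Wed (+1)  2175: Thu (+1)
Friday years: 2114, 2125, 2131, 2136, 2142, 2153, 2159, 2164, 2170 — 9 in total.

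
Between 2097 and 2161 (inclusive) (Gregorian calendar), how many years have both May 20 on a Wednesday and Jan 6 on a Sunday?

0

Check each year's weekday for May 20 and Jan 6:
  2097: Mon/Sun  2098: Tue/Mon  2099: Wed/Tue  2100: Thu/Wed  2101: Fri/Thu  2102: Sat/Fri  2103: Sun/Sat  2104: Tue/Sun  2105: Wed/Tue  2106: Thu/Wed  2107: Fri/Thu  2108: Sun/Fri  2109: Mon/Sun  2110: Tue/Mon  …(37 more)…  2148: Mon/Sat  2149: Tue/Mon  2150: Wed/Tue  2151: Thu/Wed  2152: Sat/Thu  2153: Sun/Sat  2154: Mon/Sun  2155: Tue/Mon  2156: Thu/Tue  2157: Fri/Thu  2158: Sat/Fri  2159: Sun/Sat  2160: Tue/Sun  2161: Wed/Tue
Both conditions hold in: no year — 0.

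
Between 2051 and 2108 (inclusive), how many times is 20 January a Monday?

Track 20 January's weekday year by year (advancing +1, or +2 across a Feb 29):
  2051: Fri  2052: Sat (+1)  2053: Mon (+2) ✓  2054: Tue (+1)  2055: Wed (+1)
  2056: Thu (+1)  2057: Sat (+2)  2058: Sun (+1)  2059: Mon (+1) ✓  2060: Tue (+1)
  2061: Thu (+2)  2062: Fri (+1)  2063: Sat (+1)  2064: Sun (+1)  … (30 more years) …
  2095: Thu (+1)  2096: Fri (+1)  2097: Sun (+2)  2098: Mon (+1) ✓  2099: Tue (+1)
  2100: Wed (+1)  2101: Thu (+1)  2102: Fri (+1)  2103: Sat (+1)  2104: Sun (+1)
  2105: Tue (+2)  2106: Wed (+1)  2107: Thu (+1)  2108: Fri (+1)
Monday years: 2053, 2059, 2070, 2076, 2081, 2087, 2098 — 7 in total.

7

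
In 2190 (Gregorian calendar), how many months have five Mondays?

4

A month of length L has five Mondays iff its first Monday is on day ≤ L−28 (so day 1–3 in a 31-day month, 1–2 in a 30-day month, day 1 in a leap February).
Checking each month of 2190: Jan starts Fri (31d); Feb starts Mon (28d); Mar starts Mon (31d) ✓; Apr starts Thu (30d); May starts Sat (31d) ✓; Jun starts Tue (30d); Jul starts Thu (31d); Aug starts Sun (31d) ✓; Sep starts Wed (30d); Oct starts Fri (31d); Nov starts Mon (30d) ✓; Dec starts Wed (31d).
Five-Monday months: March, May, August, November → 4.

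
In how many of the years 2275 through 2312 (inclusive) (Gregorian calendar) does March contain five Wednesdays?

17

March has 31 days; it has five Wednesdays when Wednesday falls among the first (month-length − 28) days — i.e. when March 1 is one of Wednesday/Tuesday/Monday.
March 1 by year: 2275:Mon✓ 2276:Wed✓ 2277:Thu 2278:Fri 2279:Sat 2280:Mon✓ 2281:Tue✓ 2282:Wed✓ 2283:Thu 2284:Sat 2285:Sun 2286:Mon✓ 2287:Tue✓ 2288:Thu 2289:Fri …(8 more)… 2298:Tue✓ 2299:Wed✓ 2300:Thu 2301:Fri 2302:Sat 2303:Sun 2304:Tue✓ 2305:Wed✓ 2306:Thu 2307:Fri 2308:Sun 2309:Mon✓ 2310:Tue✓ 2311:Wed✓ 2312:Fri
Years with five Wednesdays: 2275, 2276, 2280, 2281, 2282, 2286, 2287, 2292, 2293, 2297, 2298, 2299, 2304, 2305, 2309, 2310, 2311 → 17.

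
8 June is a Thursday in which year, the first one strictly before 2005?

From one year to the next, a fixed date's weekday advances by 1, or by 2 when a Feb 29 lies between the two dates.
2005: June 8 is Wednesday.
2004: Tuesday (−1)
2003: Sunday (−2)
2002: Saturday (−1)
2001: Friday (−1)
2000: Thursday (−1)
8 June falls on a Thursday in 2000.

2000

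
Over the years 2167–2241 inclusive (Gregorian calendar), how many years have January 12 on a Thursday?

11

Track January 12's weekday year by year (advancing +1, or +2 across a Feb 29):
  2167: Mon  2168: Tue (+1)  2169: Thu (+2) ✓  2170: Fri (+1)  2171: Sat (+1)
  2172: Sun (+1)  2173: Tue (+2)  2174: Wed (+1)  2175: Thu (+1) ✓  2176: Fri (+1)
  2177: Sun (+2)  2178: Mon (+1)  2179: Tue (+1)  2180: Wed (+1)  … (47 more years) …
  2228: Sat (+1)  2229: Mon (+2)  2230: Tue (+1)  2231: Wed (+1)  2232: Thu (+1) ✓
  2233: Sat (+2)  2234: Sun (+1)  2235: Mon (+1)  2236: Tue (+1)  2237: Thu (+2) ✓
  2238: Fri (+1)  2239: Sat (+1)  2240: Sun (+1)  2241: Tue (+2)
Thursday years: 2169, 2175, 2186, 2192, 2197, 2204, 2209, 2215, 2226, 2232, 2237 — 11 in total.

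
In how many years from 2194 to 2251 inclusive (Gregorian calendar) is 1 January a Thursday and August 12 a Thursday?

Check each year's weekday for 1 January and August 12:
  2194: Wed/Tue  2195: Thu/Wed  2196: Fri/Fri  2197: Sun/Sat  2198: Mon/Sun  2199: Tue/Mon  2200: Wed/Tue  2201: Thu/Wed  2202: Fri/Thu  2203: Sat/Fri  2204: Sun/Sun  2205: Tue/Mon  2206: Wed/Tue  2207: Thu/Wed  …(30 more)…  2238: Mon/Sun  2239: Tue/Mon  2240: Wed/Wed  2241: Fri/Thu  2242: Sat/Fri  2243: Sun/Sat  2244: Mon/Mon  2245: Wed/Tue  2246: Thu/Wed  2247: Fri/Thu  2248: Sat/Sat  2249: Mon/Sun  2250: Tue/Mon  2251: Wed/Tue
Both conditions hold in: 2224 — 1.

1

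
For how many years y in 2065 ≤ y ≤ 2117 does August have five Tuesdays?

22

August has 31 days; it has five Tuesdays when Tuesday falls among the first (month-length − 28) days — i.e. when August 1 is one of Tuesday/Monday/Sunday.
August 1 by year: 2065:Sat 2066:Sun✓ 2067:Mon✓ 2068:Wed 2069:Thu 2070:Fri 2071:Sat 2072:Mon✓ 2073:Tue✓ 2074:Wed 2075:Thu 2076:Sat 2077:Sun✓ 2078:Mon✓ 2079:Tue✓ …(23 more)… 2103:Wed 2104:Fri 2105:Sat 2106:Sun✓ 2107:Mon✓ 2108:Wed 2109:Thu 2110:Fri 2111:Sat 2112:Mon✓ 2113:Tue✓ 2114:Wed 2115:Thu 2116:Sat 2117:Sun✓
Years with five Tuesdays: 2066, 2067, 2072, 2073, 2077, 2078, 2079, 2083, 2084, 2088, 2089, 2090, 2094, 2095, 2100, 2101, 2102, 2106, 2107, 2112, 2113, 2117 → 22.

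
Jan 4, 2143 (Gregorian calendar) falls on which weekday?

January 1, 2143 is a Tuesday.
January 4 is day 4 of the year, i.e. 3 days after Jan 1.
3 mod 7 = 3, so advance 3 weekdays from Tuesday: Friday.

Friday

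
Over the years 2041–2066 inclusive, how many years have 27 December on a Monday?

4

Track 27 December's weekday year by year (advancing +1, or +2 across a Feb 29):
  2041: Fri  2042: Sat (+1)  2043: Sun (+1)  2044: Tue (+2)  2045: Wed (+1)
  2046: Thu (+1)  2047: Fri (+1)  2048: Sun (+2)  2049: Mon (+1) ✓  2050: Tue (+1)
  2051: Wed (+1)  2052: Fri (+2)  2053: Sat (+1)  2054: Sun (+1)  2055: Mon (+1) ✓
  2056: Wed (+2)  2057: Thu (+1)  2058: Fri (+1)  2059: Sat (+1)  2060: Mon (+2) ✓
  2061: Tue (+1)  2062: Wed (+1)  2063: Thu (+1)  2064: Sat (+2)  2065: Sun (+1)
  2066: Mon (+1) ✓
Monday years: 2049, 2055, 2060, 2066 — 4 in total.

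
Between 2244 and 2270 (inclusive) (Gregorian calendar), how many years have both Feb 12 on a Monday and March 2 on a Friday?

3

Check each year's weekday for Feb 12 and March 2:
  2244: Mon/Sat  2245: Wed/Sun  2246: Thu/Mon  2247: Fri/Tue  2248: Sat/Thu  2249: Mon/Fri ✓  2250: Tue/Sat  2251: Wed/Sun  2252: Thu/Tue  2253: Sat/Wed  2254: Sun/Thu  2255: Mon/Fri ✓  2256: Tue/Sun  2257: Thu/Mon  2258: Fri/Tue  2259: Sat/Wed  2260: Sun/Fri  2261: Tue/Sat  2262: Wed/Sun  2263: Thu/Mon  2264: Fri/Wed  2265: Sun/Thu  2266: Mon/Fri ✓  2267: Tue/Sat  2268: Wed/Mon  2269: Fri/Tue  2270: Sat/Wed
Both conditions hold in: 2249, 2255, 2266 — 3.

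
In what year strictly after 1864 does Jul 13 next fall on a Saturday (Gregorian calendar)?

From one year to the next, a fixed date's weekday advances by 1, or by 2 when a Feb 29 lies between the two dates.
1864: July 13 is Wednesday.
1865: Thursday (+1)
1866: Friday (+1)
1867: Saturday (+1)
Jul 13 falls on a Saturday in 1867.

1867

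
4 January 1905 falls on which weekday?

January 1, 1905 is a Sunday.
January 4 is day 4 of the year, i.e. 3 days after Jan 1.
3 mod 7 = 3, so advance 3 weekdays from Sunday: Wednesday.

Wednesday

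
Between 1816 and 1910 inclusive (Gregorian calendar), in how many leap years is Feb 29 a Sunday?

Leap years in 1816–1910: 23 of them.
Feb 29 weekday advances by 5 (mod 7) from one leap year to the next four years later (or differs when a century non-leap intervenes).
Leap-day weekdays: 1816:Thu 1820:Tue 1824:Sun✓ 1828:Fri 1832:Wed 1836:Mon 1840:Sat 1844:Thu 1848:Tue 1852:Sun✓ 1856:Fri 1860:Wed 1864:Mon 1868:Sat 1872:Thu 1876:Tue 1880:Sun✓ 1884:Fri 1888:Wed 1892:Mon 1896:Sat 1904:Mon 1908:Sat
Sunday: 1824, 1852, 1880 → 3.

3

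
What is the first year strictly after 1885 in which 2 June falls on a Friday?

From one year to the next, a fixed date's weekday advances by 1, or by 2 when a Feb 29 lies between the two dates.
1885: June 2 is Tuesday.
1886: Wednesday (+1)
1887: Thursday (+1)
1888: Saturday (+2)
1889: Sunday (+1)
1890: Monday (+1)
1891: Tuesday (+1)
1892: Thursday (+2)
1893: Friday (+1)
2 June falls on a Friday in 1893.

1893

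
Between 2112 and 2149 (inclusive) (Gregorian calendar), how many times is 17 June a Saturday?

Track 17 June's weekday year by year (advancing +1, or +2 across a Feb 29):
  2112: Fri  2113: Sat (+1) ✓  2114: Sun (+1)  2115: Mon (+1)  2116: Wed (+2)
  2117: Thu (+1)  2118: Fri (+1)  2119: Sat (+1) ✓  2120: Mon (+2)  2121: Tue (+1)
  2122: Wed (+1)  2123: Thu (+1)  2124: Sat (+2) ✓  2125: Sun (+1)  … (10 more years) …
  2136: Sun (+2)  2137: Mon (+1)  2138: Tue (+1)  2139: Wed (+1)  2140: Fri (+2)
  2141: Sat (+1) ✓  2142: Sun (+1)  2143: Mon (+1)  2144: Wed (+2)  2145: Thu (+1)
  2146: Fri (+1)  2147: Sat (+1) ✓  2148: Mon (+2)  2149: Tue (+1)
Saturday years: 2113, 2119, 2124, 2130, 2141, 2147 — 6 in total.

6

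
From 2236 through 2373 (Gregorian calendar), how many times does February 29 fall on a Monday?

Leap years in 2236–2373: 34 of them.
Feb 29 weekday advances by 5 (mod 7) from one leap year to the next four years later (or differs when a century non-leap intervenes).
Leap-day weekdays: 2236:Mon✓ 2240:Sat 2244:Thu 2248:Tue 2252:Sun 2256:Fri 2260:Wed 2264:Mon✓ 2268:Sat 2272:Thu 2276:Tue 2280:Sun 2284:Fri …(8 more)… 2324:Fri 2328:Wed 2332:Mon✓ 2336:Sat 2340:Thu 2344:Tue 2348:Sun 2352:Fri 2356:Wed 2360:Mon✓ 2364:Sat 2368:Thu 2372:Tue
Monday: 2236, 2264, 2292, 2304, 2332, 2360 → 6.

6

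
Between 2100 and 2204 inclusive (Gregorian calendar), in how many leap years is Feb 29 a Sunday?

3

Leap years in 2100–2204: 25 of them.
Feb 29 weekday advances by 5 (mod 7) from one leap year to the next four years later (or differs when a century non-leap intervenes).
Leap-day weekdays: 2104:Fri 2108:Wed 2112:Mon 2116:Sat 2120:Thu 2124:Tue 2128:Sun✓ 2132:Fri 2136:Wed 2140:Mon 2144:Sat 2148:Thu 2152:Tue 2156:Sun✓ 2160:Fri 2164:Wed 2168:Mon 2172:Sat 2176:Thu 2180:Tue 2184:Sun✓ 2188:Fri 2192:Wed 2196:Mon 2204:Wed
Sunday: 2128, 2156, 2184 → 3.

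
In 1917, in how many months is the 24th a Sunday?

Check the 24th of each month of 1917: Jan 24: Wed, Feb 24: Sat, Mar 24: Sat, Apr 24: Tue, May 24: Thu, Jun 24: Sun, Jul 24: Tue, Aug 24: Fri, Sep 24: Mon, Oct 24: Wed, Nov 24: Sat, Dec 24: Mon.
Sunday occurs in June — 1 month.

1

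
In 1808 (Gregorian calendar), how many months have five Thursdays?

4

A month of length L has five Thursdays iff its first Thursday is on day ≤ L−28 (so day 1–3 in a 31-day month, 1–2 in a 30-day month, day 1 in a leap February).
Checking each month of 1808: Jan starts Fri (31d); Feb starts Mon (29d); Mar starts Tue (31d) ✓; Apr starts Fri (30d); May starts Sun (31d); Jun starts Wed (30d) ✓; Jul starts Fri (31d); Aug starts Mon (31d); Sep starts Thu (30d) ✓; Oct starts Sat (31d); Nov starts Tue (30d); Dec starts Thu (31d) ✓.
Five-Thursday months: March, June, September, December → 4.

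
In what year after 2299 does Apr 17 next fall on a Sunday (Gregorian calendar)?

From one year to the next, a fixed date's weekday advances by 1, or by 2 when a Feb 29 lies between the two dates.
2299: April 17 is Monday.
2300: Tuesday (+1)
2301: Wednesday (+1)
2302: Thursday (+1)
2303: Friday (+1)
2304: Sunday (+2)
Apr 17 falls on a Sunday in 2304.

2304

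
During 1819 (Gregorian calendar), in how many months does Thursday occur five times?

4

A month of length L has five Thursdays iff its first Thursday is on day ≤ L−28 (so day 1–3 in a 31-day month, 1–2 in a 30-day month, day 1 in a leap February).
Checking each month of 1819: Jan starts Fri (31d); Feb starts Mon (28d); Mar starts Mon (31d); Apr starts Thu (30d) ✓; May starts Sat (31d); Jun starts Tue (30d); Jul starts Thu (31d) ✓; Aug starts Sun (31d); Sep starts Wed (30d) ✓; Oct starts Fri (31d); Nov starts Mon (30d); Dec starts Wed (31d) ✓.
Five-Thursday months: April, July, September, December → 4.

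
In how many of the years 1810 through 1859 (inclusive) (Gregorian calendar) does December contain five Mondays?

December has 31 days; it has five Mondays when Monday falls among the first (month-length − 28) days — i.e. when December 1 is one of Monday/Sunday/Saturday.
December 1 by year: 1810:Sat✓ 1811:Sun✓ 1812:Tue 1813:Wed 1814:Thu 1815:Fri 1816:Sun✓ 1817:Mon✓ 1818:Tue 1819:Wed 1820:Fri 1821:Sat✓ 1822:Sun✓ 1823:Mon✓ 1824:Wed …(20 more)… 1845:Mon✓ 1846:Tue 1847:Wed 1848:Fri 1849:Sat✓ 1850:Sun✓ 1851:Mon✓ 1852:Wed 1853:Thu 1854:Fri 1855:Sat✓ 1856:Mon✓ 1857:Tue 1858:Wed 1859:Thu
Years with five Mondays: 1810, 1811, 1816, 1817, 1821, 1822, 1823, 1827, 1828, 1832, 1833, 1834, 1838, 1839, 1844, 1845, 1849, 1850, 1851, 1855, 1856 → 21.

21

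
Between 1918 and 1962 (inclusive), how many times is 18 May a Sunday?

7

Track 18 May's weekday year by year (advancing +1, or +2 across a Feb 29):
  1918: Sat  1919: Sun (+1) ✓  1920: Tue (+2)  1921: Wed (+1)  1922: Thu (+1)
  1923: Fri (+1)  1924: Sun (+2) ✓  1925: Mon (+1)  1926: Tue (+1)  1927: Wed (+1)
  1928: Fri (+2)  1929: Sat (+1)  1930: Sun (+1) ✓  1931: Mon (+1)  … (17 more years) …
  1949: Wed (+1)  1950: Thu (+1)  1951: Fri (+1)  1952: Sun (+2) ✓  1953: Mon (+1)
  1954: Tue (+1)  1955: Wed (+1)  1956: Fri (+2)  1957: Sat (+1)  1958: Sun (+1) ✓
  1959: Mon (+1)  1960: Wed (+2)  1961: Thu (+1)  1962: Fri (+1)
Sunday years: 1919, 1924, 1930, 1941, 1947, 1952, 1958 — 7 in total.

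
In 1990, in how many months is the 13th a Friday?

Check the 13th of each month of 1990: Jan 13: Sat, Feb 13: Tue, Mar 13: Tue, Apr 13: Fri, May 13: Sun, Jun 13: Wed, Jul 13: Fri, Aug 13: Mon, Sep 13: Thu, Oct 13: Sat, Nov 13: Tue, Dec 13: Thu.
Friday occurs in April, July — 2 months.

2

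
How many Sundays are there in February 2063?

February 2063 has 28 days and begins on Thursday.
The first Sunday is February 4.
Sundays fall on 4, 11, 18, 25 — that's 4.

4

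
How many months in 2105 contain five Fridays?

4

A month of length L has five Fridays iff its first Friday is on day ≤ L−28 (so day 1–3 in a 31-day month, 1–2 in a 30-day month, day 1 in a leap February).
Checking each month of 2105: Jan starts Thu (31d) ✓; Feb starts Sun (28d); Mar starts Sun (31d); Apr starts Wed (30d); May starts Fri (31d) ✓; Jun starts Mon (30d); Jul starts Wed (31d) ✓; Aug starts Sat (31d); Sep starts Tue (30d); Oct starts Thu (31d) ✓; Nov starts Sun (30d); Dec starts Tue (31d).
Five-Friday months: January, May, July, October → 4.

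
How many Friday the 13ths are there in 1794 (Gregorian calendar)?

1

Check the 13th of each month of 1794: Jan 13: Mon, Feb 13: Thu, Mar 13: Thu, Apr 13: Sun, May 13: Tue, Jun 13: Fri, Jul 13: Sun, Aug 13: Wed, Sep 13: Sat, Oct 13: Mon, Nov 13: Thu, Dec 13: Sat.
Friday occurs in June — 1 month.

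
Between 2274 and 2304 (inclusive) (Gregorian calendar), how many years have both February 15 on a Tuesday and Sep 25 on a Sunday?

Check each year's weekday for February 15 and Sep 25:
  2274: Sun/Fri  2275: Mon/Sat  2276: Tue/Mon  2277: Thu/Tue  2278: Fri/Wed  2279: Sat/Thu  2280: Sun/Sat  2281: Tue/Sun ✓  2282: Wed/Mon  2283: Thu/Tue  2284: Fri/Thu  2285: Sun/Fri  2286: Mon/Sat  2287: Tue/Sun ✓  …(3 more)…  2291: Sun/Fri  2292: Mon/Sun  2293: Wed/Mon  2294: Thu/Tue  2295: Fri/Wed  2296: Sat/Fri  2297: Mon/Sat  2298: Tue/Sun ✓  2299: Wed/Mon  2300: Thu/Tue  2301: Fri/Wed  2302: Sat/Thu  2303: Sun/Fri  2304: Mon/Sun
Both conditions hold in: 2281, 2287, 2298 — 3.

3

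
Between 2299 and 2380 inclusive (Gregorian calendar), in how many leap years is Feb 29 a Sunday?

3

Leap years in 2299–2380: 20 of them.
Feb 29 weekday advances by 5 (mod 7) from one leap year to the next four years later (or differs when a century non-leap intervenes).
Leap-day weekdays: 2304:Mon 2308:Sat 2312:Thu 2316:Tue 2320:Sun✓ 2324:Fri 2328:Wed 2332:Mon 2336:Sat 2340:Thu 2344:Tue 2348:Sun✓ 2352:Fri 2356:Wed 2360:Mon 2364:Sat 2368:Thu 2372:Tue 2376:Sun✓ 2380:Fri
Sunday: 2320, 2348, 2376 → 3.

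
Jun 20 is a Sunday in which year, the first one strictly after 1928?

1937

From one year to the next, a fixed date's weekday advances by 1, or by 2 when a Feb 29 lies between the two dates.
1928: June 20 is Wednesday.
1929: Thursday (+1)
1930: Friday (+1)
1931: Saturday (+1)
1932: Monday (+2)
1933: Tuesday (+1)
1934: Wednesday (+1)
1935: Thursday (+1)
1936: Saturday (+2)
1937: Sunday (+1)
Jun 20 falls on a Sunday in 1937.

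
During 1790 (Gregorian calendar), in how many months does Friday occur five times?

5

A month of length L has five Fridays iff its first Friday is on day ≤ L−28 (so day 1–3 in a 31-day month, 1–2 in a 30-day month, day 1 in a leap February).
Checking each month of 1790: Jan starts Fri (31d) ✓; Feb starts Mon (28d); Mar starts Mon (31d); Apr starts Thu (30d) ✓; May starts Sat (31d); Jun starts Tue (30d); Jul starts Thu (31d) ✓; Aug starts Sun (31d); Sep starts Wed (30d); Oct starts Fri (31d) ✓; Nov starts Mon (30d); Dec starts Wed (31d) ✓.
Five-Friday months: January, April, July, October, December → 5.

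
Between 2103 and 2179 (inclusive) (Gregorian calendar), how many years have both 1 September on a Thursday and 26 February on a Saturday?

Check each year's weekday for 1 September and 26 February:
  2103: Sat/Mon  2104: Mon/Tue  2105: Tue/Thu  2106: Wed/Fri  2107: Thu/Sat ✓  2108: Sat/Sun  2109: Sun/Tue  2110: Mon/Wed  2111: Tue/Thu  2112: Thu/Fri  2113: Fri/Sun  2114: Sat/Mon  2115: Sun/Tue  2116: Tue/Wed  …(49 more)…  2166: Mon/Wed  2167: Tue/Thu  2168: Thu/Fri  2169: Fri/Sun  2170: Sat/Mon  2171: Sun/Tue  2172: Tue/Wed  2173: Wed/Fri  2174: Thu/Sat ✓  2175: Fri/Sun  2176: Sun/Mon  2177: Mon/Wed  2178: Tue/Thu  2179: Wed/Fri
Both conditions hold in: 2107, 2118, 2129, 2135, 2146, 2157, 2163, 2174 — 8.

8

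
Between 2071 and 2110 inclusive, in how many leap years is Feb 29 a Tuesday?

1

Leap years in 2071–2110: 9 of them.
Feb 29 weekday advances by 5 (mod 7) from one leap year to the next four years later (or differs when a century non-leap intervenes).
Leap-day weekdays: 2072:Mon 2076:Sat 2080:Thu 2084:Tue✓ 2088:Sun 2092:Fri 2096:Wed 2104:Fri 2108:Wed
Tuesday: 2084 → 1.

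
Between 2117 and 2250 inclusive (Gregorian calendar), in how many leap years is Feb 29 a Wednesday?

5

Leap years in 2117–2250: 32 of them.
Feb 29 weekday advances by 5 (mod 7) from one leap year to the next four years later (or differs when a century non-leap intervenes).
Leap-day weekdays: 2120:Thu 2124:Tue 2128:Sun 2132:Fri 2136:Wed✓ 2140:Mon 2144:Sat 2148:Thu 2152:Tue 2156:Sun 2160:Fri 2164:Wed✓ 2168:Mon …(6 more)… 2196:Mon 2204:Wed✓ 2208:Mon 2212:Sat 2216:Thu 2220:Tue 2224:Sun 2228:Fri 2232:Wed✓ 2236:Mon 2240:Sat 2244:Thu 2248:Tue
Wednesday: 2136, 2164, 2192, 2204, 2232 → 5.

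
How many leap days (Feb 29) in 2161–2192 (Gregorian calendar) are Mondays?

1

Leap years in 2161–2192: 8 of them.
Feb 29 weekday advances by 5 (mod 7) from one leap year to the next four years later (or differs when a century non-leap intervenes).
Leap-day weekdays: 2164:Wed 2168:Mon✓ 2172:Sat 2176:Thu 2180:Tue 2184:Sun 2188:Fri 2192:Wed
Monday: 2168 → 1.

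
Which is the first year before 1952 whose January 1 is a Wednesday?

Jan 1 advances by 2 weekdays after a leap year and by 1 after a common year.
1952: Jan 1 is Tuesday (leap).
1951: Monday
1950: Sunday
1949: Saturday
1948: Thursday (leap)
1947: Wednesday
1947 begins on a Wednesday

1947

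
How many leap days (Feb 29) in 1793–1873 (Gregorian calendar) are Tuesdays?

Leap years in 1793–1873: 19 of them.
Feb 29 weekday advances by 5 (mod 7) from one leap year to the next four years later (or differs when a century non-leap intervenes).
Leap-day weekdays: 1796:Mon 1804:Wed 1808:Mon 1812:Sat 1816:Thu 1820:Tue✓ 1824:Sun 1828:Fri 1832:Wed 1836:Mon 1840:Sat 1844:Thu 1848:Tue✓ 1852:Sun 1856:Fri 1860:Wed 1864:Mon 1868:Sat 1872:Thu
Tuesday: 1820, 1848 → 2.

2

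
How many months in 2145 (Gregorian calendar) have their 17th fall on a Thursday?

Check the 17th of each month of 2145: Jan 17: Sun, Feb 17: Wed, Mar 17: Wed, Apr 17: Sat, May 17: Mon, Jun 17: Thu, Jul 17: Sat, Aug 17: Tue, Sep 17: Fri, Oct 17: Sun, Nov 17: Wed, Dec 17: Fri.
Thursday occurs in June — 1 month.

1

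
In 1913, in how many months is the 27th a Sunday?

Check the 27th of each month of 1913: Jan 27: Mon, Feb 27: Thu, Mar 27: Thu, Apr 27: Sun, May 27: Tue, Jun 27: Fri, Jul 27: Sun, Aug 27: Wed, Sep 27: Sat, Oct 27: Mon, Nov 27: Thu, Dec 27: Sat.
Sunday occurs in April, July — 2 months.

2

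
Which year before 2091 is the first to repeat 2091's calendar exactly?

Two years share a calendar iff Jan 1 falls on the same weekday and both are leap or both are common. 2091: Jan 1 is Monday, common year.
2090: Jan 1 Sunday, common
2089: Jan 1 Saturday, common
2088: Jan 1 Thursday, leap
2087: Jan 1 Wednesday, common
2086: Jan 1 Tuesday, common
2085: Jan 1 Monday, common
2085 matches on both conditions.

2085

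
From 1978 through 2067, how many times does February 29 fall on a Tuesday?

3

Leap years in 1978–2067: 22 of them.
Feb 29 weekday advances by 5 (mod 7) from one leap year to the next four years later (or differs when a century non-leap intervenes).
Leap-day weekdays: 1980:Fri 1984:Wed 1988:Mon 1992:Sat 1996:Thu 2000:Tue✓ 2004:Sun 2008:Fri 2012:Wed 2016:Mon 2020:Sat 2024:Thu 2028:Tue✓ 2032:Sun 2036:Fri 2040:Wed 2044:Mon 2048:Sat 2052:Thu 2056:Tue✓ 2060:Sun 2064:Fri
Tuesday: 2000, 2028, 2056 → 3.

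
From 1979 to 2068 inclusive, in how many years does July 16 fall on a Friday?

13

Track July 16's weekday year by year (advancing +1, or +2 across a Feb 29):
  1979: Mon  1980: Wed (+2)  1981: Thu (+1)  1982: Fri (+1) ✓  1983: Sat (+1)
  1984: Mon (+2)  1985: Tue (+1)  1986: Wed (+1)  1987: Thu (+1)  1988: Sat (+2)
  1989: Sun (+1)  1990: Mon (+1)  1991: Tue (+1)  1992: Thu (+2)  … (62 more years) …
  2055: Fri (+1) ✓  2056: Sun (+2)  2057: Mon (+1)  2058: Tue (+1)  2059: Wed (+1)
  2060: Fri (+2) ✓  2061: Sat (+1)  2062: Sun (+1)  2063: Mon (+1)  2064: Wed (+2)
  2065: Thu (+1)  2066: Fri (+1) ✓  2067: Sat (+1)  2068: Mon (+2)
Friday years: 1982, 1993, 1999, 2004, 2010, 2021, 2027, 2032, 2038, 2049, 2055, 2060, 2066 — 13 in total.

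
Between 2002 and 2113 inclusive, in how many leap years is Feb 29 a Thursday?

3

Leap years in 2002–2113: 27 of them.
Feb 29 weekday advances by 5 (mod 7) from one leap year to the next four years later (or differs when a century non-leap intervenes).
Leap-day weekdays: 2004:Sun 2008:Fri 2012:Wed 2016:Mon 2020:Sat 2024:Thu✓ 2028:Tue 2032:Sun 2036:Fri 2040:Wed 2044:Mon 2048:Sat 2052:Thu✓ 2056:Tue 2060:Sun 2064:Fri 2068:Wed 2072:Mon 2076:Sat 2080:Thu✓ 2084:Tue 2088:Sun 2092:Fri 2096:Wed 2104:Fri 2108:Wed 2112:Mon
Thursday: 2024, 2052, 2080 → 3.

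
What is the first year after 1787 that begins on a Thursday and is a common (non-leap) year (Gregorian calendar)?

1789

Jan 1 advances by 2 weekdays after a leap year and by 1 after a common year.
1787: Jan 1 is Monday.
1788: Tuesday (leap)
1789: Thursday
1789 begins on a Thursday and is a common year.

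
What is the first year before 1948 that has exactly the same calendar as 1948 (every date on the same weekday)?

Two years share a calendar iff Jan 1 falls on the same weekday and both are leap or both are common. 1948: Jan 1 is Thursday, leap year.
1947: Jan 1 Wednesday, common
1946: Jan 1 Tuesday, common
1945: Jan 1 Monday, common
1944: Jan 1 Saturday, leap
1943: Jan 1 Friday, common
1942: Jan 1 Thursday, common
1941: Jan 1 Wednesday, common
1940: Jan 1 Monday, leap
1939: Jan 1 Sunday, common
1938: Jan 1 Saturday, common
1937: Jan 1 Friday, common
1936: Jan 1 Wednesday, leap
1935: Jan 1 Tuesday, common
1934: Jan 1 Monday, common
1933: Jan 1 Sunday, common
1932: Jan 1 Friday, leap
1931: Jan 1 Thursday, common
1930: Jan 1 Wednesday, common
1929: Jan 1 Tuesday, common
1928: Jan 1 Sunday, leap
1927: Jan 1 Saturday, common
1926: Jan 1 Friday, common
1925: Jan 1 Thursday, common
1924: Jan 1 Tuesday, leap
1923: Jan 1 Monday, common
1922: Jan 1 Sunday, common
1921: Jan 1 Saturday, common
1920: Jan 1 Thursday, leap
1920 matches on both conditions.

1920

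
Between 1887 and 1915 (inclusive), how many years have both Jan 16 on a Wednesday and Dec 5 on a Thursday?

4

Check each year's weekday for Jan 16 and Dec 5:
  1887: Sun/Mon  1888: Mon/Wed  1889: Wed/Thu ✓  1890: Thu/Fri  1891: Fri/Sat  1892: Sat/Mon  1893: Mon/Tue  1894: Tue/Wed  1895: Wed/Thu ✓  1896: Thu/Sat  1897: Sat/Sun  1898: Sun/Mon  1899: Mon/Tue  1900: Tue/Wed  1901: Wed/Thu ✓  1902: Thu/Fri  1903: Fri/Sat  1904: Sat/Mon  1905: Mon/Tue  1906: Tue/Wed  1907: Wed/Thu ✓  1908: Thu/Sat  1909: Sat/Sun  1910: Sun/Mon  1911: Mon/Tue  1912: Tue/Thu  1913: Thu/Fri  1914: Fri/Sat  1915: Sat/Sun
Both conditions hold in: 1889, 1895, 1901, 1907 — 4.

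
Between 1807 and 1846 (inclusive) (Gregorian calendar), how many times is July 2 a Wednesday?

Track July 2's weekday year by year (advancing +1, or +2 across a Feb 29):
  1807: Thu  1808: Sat (+2)  1809: Sun (+1)  1810: Mon (+1)  1811: Tue (+1)
  1812: Thu (+2)  1813: Fri (+1)  1814: Sat (+1)  1815: Sun (+1)  1816: Tue (+2)
  1817: Wed (+1) ✓  1818: Thu (+1)  1819: Fri (+1)  1820: Sun (+2)  … (12 more years) …
  1833: Tue (+1)  1834: Wed (+1) ✓  1835: Thu (+1)  1836: Sat (+2)  1837: Sun (+1)
  1838: Mon (+1)  1839: Tue (+1)  1840: Thu (+2)  1841: Fri (+1)  1842: Sat (+1)
  1843: Sun (+1)  1844: Tue (+2)  1845: Wed (+1) ✓  1846: Thu (+1)
Wednesday years: 1817, 1823, 1828, 1834, 1845 — 5 in total.

5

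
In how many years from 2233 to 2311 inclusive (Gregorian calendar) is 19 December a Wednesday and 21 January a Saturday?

Check each year's weekday for 19 December and 21 January:
  2233: Thu/Mon  2234: Fri/Tue  2235: Sat/Wed  2236: Mon/Thu  2237: Tue/Sat  2238: Wed/Sun  2239: Thu/Mon  2240: Sat/Tue  2241: Sun/Thu  2242: Mon/Fri  2243: Tue/Sat  2244: Thu/Sun  2245: Fri/Tue  2246: Sat/Wed  …(51 more)…  2298: Mon/Fri  2299: Tue/Sat  2300: Wed/Sun  2301: Thu/Mon  2302: Fri/Tue  2303: Sat/Wed  2304: Mon/Thu  2305: Tue/Sat  2306: Wed/Sun  2307: Thu/Mon  2308: Sat/Tue  2309: Sun/Thu  2310: Mon/Fri  2311: Tue/Sat
Both conditions hold in: 2260, 2288 — 2.

2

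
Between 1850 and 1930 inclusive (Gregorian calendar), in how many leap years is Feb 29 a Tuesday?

Leap years in 1850–1930: 19 of them.
Feb 29 weekday advances by 5 (mod 7) from one leap year to the next four years later (or differs when a century non-leap intervenes).
Leap-day weekdays: 1852:Sun 1856:Fri 1860:Wed 1864:Mon 1868:Sat 1872:Thu 1876:Tue✓ 1880:Sun 1884:Fri 1888:Wed 1892:Mon 1896:Sat 1904:Mon 1908:Sat 1912:Thu 1916:Tue✓ 1920:Sun 1924:Fri 1928:Wed
Tuesday: 1876, 1916 → 2.

2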